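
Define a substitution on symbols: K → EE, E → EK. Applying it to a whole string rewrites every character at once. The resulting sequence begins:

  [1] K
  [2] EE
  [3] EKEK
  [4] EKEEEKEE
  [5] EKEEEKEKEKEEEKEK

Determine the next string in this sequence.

EKEEEKEKEKEEEKEEEKEEEKEKEKEEEKEE

φ(EKEEEKEKEKEEEKEK) expands symbol-by-symbol to EK EE EK EK EK EE EK EE EK EE EK EK EK EE EK EE; joining the 16 pieces gives the next term.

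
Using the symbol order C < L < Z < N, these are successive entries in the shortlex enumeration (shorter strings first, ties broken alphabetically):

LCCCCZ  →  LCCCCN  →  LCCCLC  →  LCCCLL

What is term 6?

Stepping forward 2 times from LCCCLL: LCCCLL → LCCCLZ, then the target.

LCCCLN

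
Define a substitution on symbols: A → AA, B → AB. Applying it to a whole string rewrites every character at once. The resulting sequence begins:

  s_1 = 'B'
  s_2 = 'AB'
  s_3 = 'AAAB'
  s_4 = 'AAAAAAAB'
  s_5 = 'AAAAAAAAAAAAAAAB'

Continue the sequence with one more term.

Applying the rule to each of the 16 symbols of AAAAAAAAAAAAAAAB gives the pieces AA AA AA AA AA AA AA AA AA AA AA AA AA AA AA AB, which concatenate to the answer.

AAAAAAAAAAAAAAAAAAAAAAAAAAAAAAAB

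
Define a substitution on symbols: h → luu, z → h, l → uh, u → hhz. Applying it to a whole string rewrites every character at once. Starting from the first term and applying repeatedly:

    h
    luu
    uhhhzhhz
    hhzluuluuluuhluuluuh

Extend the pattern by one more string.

Rewriting the 20 symbols of hhzluuluuluuhluuluuh one by one yields luu luu h uh hhz hhz uh hhz hhz uh hhz hhz luu uh hhz hhz uh hhz hhz luu; concatenated:

luuluuhuhhhzhhzuhhhzhhzuhhhzhhzluuuhhhzhhzuhhhzhhzluu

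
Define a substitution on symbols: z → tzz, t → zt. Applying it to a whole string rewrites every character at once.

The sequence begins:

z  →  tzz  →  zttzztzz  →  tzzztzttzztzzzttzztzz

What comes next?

zttzztzztzzzttzzztzttzztzzzttzztzztzzztzttzztzzzttzztzz

Applying the rule to each of the 21 symbols of tzzztzttzztzzzttzztzz gives the pieces zt tzz tzz tzz zt tzz zt zt tzz tzz zt tzz tzz tzz zt zt tzz tzz zt tzz tzz, which concatenate to the answer.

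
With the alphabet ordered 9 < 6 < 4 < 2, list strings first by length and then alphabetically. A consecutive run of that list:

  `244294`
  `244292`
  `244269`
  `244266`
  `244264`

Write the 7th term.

Continuing the enumeration 2 steps past 244264: 244264 → 244262 → (answer).

244249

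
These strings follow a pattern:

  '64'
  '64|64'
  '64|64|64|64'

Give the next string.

Every step duplicates the string with '|' between the halves.
So the next term is two copies of 64|64|64|64 with '|' between the halves.

64|64|64|64|64|64|64|64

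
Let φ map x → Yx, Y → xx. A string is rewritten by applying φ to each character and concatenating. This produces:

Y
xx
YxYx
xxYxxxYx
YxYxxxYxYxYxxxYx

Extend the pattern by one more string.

xxYxxxYxYxYxxxYxxxYxxxYxYxYxxxYx

Replace each of the 16 characters of YxYxxxYxYxYxxxYx in place — xx Yx xx Yx Yx Yx xx Yx xx Yx xx Yx Yx Yx xx Yx — and concatenate.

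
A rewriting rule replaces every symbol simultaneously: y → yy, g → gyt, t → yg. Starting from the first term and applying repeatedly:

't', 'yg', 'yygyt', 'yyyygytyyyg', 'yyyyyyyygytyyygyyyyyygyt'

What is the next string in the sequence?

yyyyyyyyyyyyyyyygytyyygyyyyyygytyyyyyyyyyyyygytyyyg

φ(yyyyyyyygytyyygyyyyyygyt) expands symbol-by-symbol to yy yy yy yy yy yy yy yy gyt yy yg yy yy yy gyt yy yy yy yy yy yy gyt yy yg; joining the 24 pieces gives the next term.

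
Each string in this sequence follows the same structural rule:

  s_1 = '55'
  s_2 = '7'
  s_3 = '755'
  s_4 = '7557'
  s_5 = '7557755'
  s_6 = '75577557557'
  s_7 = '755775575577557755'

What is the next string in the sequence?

From term 3 onward, concatenate the last term with the second-to-last: 7·55 = 755, 755·7 = 7557, …
The next term joins 755775575577557755 and 75577557557.

75577557557755775575577557557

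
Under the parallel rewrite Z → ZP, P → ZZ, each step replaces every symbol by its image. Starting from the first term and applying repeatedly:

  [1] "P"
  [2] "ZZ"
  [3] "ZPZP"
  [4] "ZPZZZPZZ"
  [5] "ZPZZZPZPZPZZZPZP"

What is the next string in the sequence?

φ(ZPZZZPZPZPZZZPZP) expands symbol-by-symbol to ZP ZZ ZP ZP ZP ZZ ZP ZZ ZP ZZ ZP ZP ZP ZZ ZP ZZ; joining the 16 pieces gives the next term.

ZPZZZPZPZPZZZPZZZPZZZPZPZPZZZPZZ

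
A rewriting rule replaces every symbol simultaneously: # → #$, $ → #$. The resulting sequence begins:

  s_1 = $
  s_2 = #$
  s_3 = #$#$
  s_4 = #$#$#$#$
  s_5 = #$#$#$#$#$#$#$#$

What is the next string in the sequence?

#$#$#$#$#$#$#$#$#$#$#$#$#$#$#$#$

φ(#$#$#$#$#$#$#$#$) expands symbol-by-symbol to #$ #$ #$ #$ #$ #$ #$ #$ #$ #$ #$ #$ #$ #$ #$ #$; joining the 16 pieces gives the next term.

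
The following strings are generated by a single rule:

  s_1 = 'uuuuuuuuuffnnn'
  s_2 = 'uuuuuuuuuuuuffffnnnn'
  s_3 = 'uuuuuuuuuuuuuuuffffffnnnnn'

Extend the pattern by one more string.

Term n consists of 3n+3 u's, followed by 2n-2 f's, followed by n+1 n's, where the shown terms are n = 2, 3, 4.
For the next term, n = 5, so the run lengths are 18, 8, 6.

uuuuuuuuuuuuuuuuuuffffffffnnnnnn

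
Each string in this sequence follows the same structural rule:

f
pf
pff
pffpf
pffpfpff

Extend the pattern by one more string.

pffpfpffpffpf

This is a Fibonacci-style word recurrence s(k) = s(k−1)·s(k−2): e.g. pf·f = pff.
The next term joins pffpfpff and pffpf.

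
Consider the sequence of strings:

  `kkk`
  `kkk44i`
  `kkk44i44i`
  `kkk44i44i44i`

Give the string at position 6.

Each term is the previous one with 44i appended.
From kkk44i44i44i, 2 further steps: kkk44i44i44i → kkk44i44i44i44i → (answer).

kkk44i44i44i44i44i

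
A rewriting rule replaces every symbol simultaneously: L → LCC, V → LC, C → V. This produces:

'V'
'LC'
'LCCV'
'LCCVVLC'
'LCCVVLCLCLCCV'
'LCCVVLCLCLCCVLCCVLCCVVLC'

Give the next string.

LCCVVLCLCLCCVLCCVLCCVVLCLCCVVLCLCCVVLCLCLCCV

Applying the rule to each of the 24 symbols of LCCVVLCLCLCCVLCCVLCCVVLC gives the pieces LCC V V LC LC LCC V LCC V LCC V V LC LCC V V LC LCC V V LC LC LCC V, which concatenate to the answer.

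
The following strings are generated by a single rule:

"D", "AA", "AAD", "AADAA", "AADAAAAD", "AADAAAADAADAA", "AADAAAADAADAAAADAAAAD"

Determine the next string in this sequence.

Each term (from the third on) is the previous term followed by the one before it: term 3 = AA·D = AAD.
So term 8 is AADAAAADAADAAAADAAAAD·AADAAAADAADAA.

AADAAAADAADAAAADAAAADAADAAAADAADAA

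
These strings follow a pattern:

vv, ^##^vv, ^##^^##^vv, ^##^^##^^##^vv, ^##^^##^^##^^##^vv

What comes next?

The strings grow by a fixed prefix ^##^ each time.
Applying this once more to ^##^^##^^##^^##^vv:

^##^^##^^##^^##^^##^vv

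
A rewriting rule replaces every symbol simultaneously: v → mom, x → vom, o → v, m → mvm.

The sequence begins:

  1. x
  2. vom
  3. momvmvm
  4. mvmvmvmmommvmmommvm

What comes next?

mvmmommvmmommvmmommvmmvmvmvmmvmmommvmmvmvmvmmvmmommvm

Replace each of the 19 characters of mvmvmvmmommvmmommvm in place — mvm mom mvm mom mvm mom mvm mvm v mvm mvm mom mvm mvm v mvm mvm mom mvm — and concatenate.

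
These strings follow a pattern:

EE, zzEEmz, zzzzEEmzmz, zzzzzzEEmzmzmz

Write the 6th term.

s(k+1) = zz·s(k)·mz, so each term gains zz as a prefix and mz as a suffix.
From zzzzzzEEmzmzmz, 2 further steps: zzzzzzEEmzmzmz → zzzzzzzzEEmzmzmzmz → (answer).

zzzzzzzzzzEEmzmzmzmzmz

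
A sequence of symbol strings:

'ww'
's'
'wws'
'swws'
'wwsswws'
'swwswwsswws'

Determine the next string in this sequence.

wwsswwsswwswwsswws

From term 3 onward, concatenate the second-to-last term with the last: ww·s = wws, s·wws = swws, …
Continuing: wwsswws · swwswwsswws gives term 7.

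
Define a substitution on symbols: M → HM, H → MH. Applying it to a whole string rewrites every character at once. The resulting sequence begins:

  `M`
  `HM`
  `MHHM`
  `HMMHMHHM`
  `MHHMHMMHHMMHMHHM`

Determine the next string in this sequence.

HMMHMHHMMHHMHMMHMHHMHMMHHMMHMHHM

φ(MHHMHMMHHMMHMHHM) expands symbol-by-symbol to HM MH MH HM MH HM HM MH MH HM HM MH HM MH MH HM; joining the 16 pieces gives the next term.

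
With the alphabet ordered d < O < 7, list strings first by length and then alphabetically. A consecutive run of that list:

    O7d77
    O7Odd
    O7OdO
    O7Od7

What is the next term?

O7OOd

The successor of O7Od7 increments the rightmost position that isn't already 7 and resets every position after it to d.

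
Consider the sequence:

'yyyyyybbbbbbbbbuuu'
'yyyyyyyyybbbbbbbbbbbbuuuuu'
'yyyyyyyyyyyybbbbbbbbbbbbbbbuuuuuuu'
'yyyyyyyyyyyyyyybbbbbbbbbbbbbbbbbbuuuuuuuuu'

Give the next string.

Reading off run lengths: y runs 6, 9, 12, 15; b runs 9, 12, 15, 18; u runs 3, 5, 7, 9 — each is linear in n, where the shown terms are n = 2, 3, 4, 5.
At n = 6 the blocks have lengths 18, 21, 11.

yyyyyyyyyyyyyyyyyybbbbbbbbbbbbbbbbbbbbbuuuuuuuuuuu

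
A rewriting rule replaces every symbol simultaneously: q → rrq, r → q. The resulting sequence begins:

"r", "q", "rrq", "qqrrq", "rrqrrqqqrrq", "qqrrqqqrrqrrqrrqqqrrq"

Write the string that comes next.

rrqrrqqqrrqrrqrrqqqrrqqqrrqqqrrqrrqrrqqqrrq

φ(qqrrqqqrrqrrqrrqqqrrq) expands symbol-by-symbol to rrq rrq q q rrq rrq rrq q q rrq q q rrq q q rrq rrq rrq q q rrq; joining the 21 pieces gives the next term.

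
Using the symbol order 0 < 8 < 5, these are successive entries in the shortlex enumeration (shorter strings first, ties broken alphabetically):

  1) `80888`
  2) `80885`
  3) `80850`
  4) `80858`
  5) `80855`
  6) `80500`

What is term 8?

Continuing the enumeration 2 steps past 80500: 80500 → 80508 → (answer).

80505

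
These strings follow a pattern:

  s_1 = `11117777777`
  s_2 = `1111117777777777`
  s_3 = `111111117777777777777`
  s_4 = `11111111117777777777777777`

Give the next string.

1111111111117777777777777777777

The n-th term is 2n 1's then 3n+1 7's, where the shown terms are n = 2, 3, 4, 5.
At n = 6 the blocks have lengths 12, 19.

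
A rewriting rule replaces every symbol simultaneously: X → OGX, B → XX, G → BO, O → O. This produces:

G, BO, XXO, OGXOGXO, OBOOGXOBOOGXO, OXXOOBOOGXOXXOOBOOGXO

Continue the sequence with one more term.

Rewriting the 21 symbols of OXXOOBOOGXOXXOOBOOGXO one by one yields O OGX OGX O O XX O O BO OGX O OGX OGX O O XX O O BO OGX O; concatenated:

OOGXOGXOOXXOOBOOGXOOGXOGXOOXXOOBOOGXO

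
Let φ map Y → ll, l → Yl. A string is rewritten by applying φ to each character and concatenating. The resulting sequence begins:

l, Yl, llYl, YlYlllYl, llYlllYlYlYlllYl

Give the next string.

Replace each of the 16 characters of llYlllYlYlYlllYl in place — Yl Yl ll Yl Yl Yl ll Yl ll Yl ll Yl Yl Yl ll Yl — and concatenate.

YlYlllYlYlYlllYlllYlllYlYlYlllYl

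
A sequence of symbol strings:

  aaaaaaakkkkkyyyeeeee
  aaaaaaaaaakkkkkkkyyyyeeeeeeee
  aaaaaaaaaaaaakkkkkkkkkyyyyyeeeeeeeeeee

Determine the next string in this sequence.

Each string has the form a^{3n+1} k^{2n+1} y^{n+1} e^{3n-1}, where the shown terms are n = 2, 3, 4.
At n = 5 the blocks have lengths 16, 11, 6, 14.

aaaaaaaaaaaaaaaakkkkkkkkkkkyyyyyyeeeeeeeeeeeeee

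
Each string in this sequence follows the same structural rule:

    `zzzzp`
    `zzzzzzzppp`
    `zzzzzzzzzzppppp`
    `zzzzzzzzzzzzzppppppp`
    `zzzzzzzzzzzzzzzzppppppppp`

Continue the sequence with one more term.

zzzzzzzzzzzzzzzzzzzppppppppppp

Reading off run lengths: z runs 4, 7, 10, 13, 16; p runs 1, 3, 5, 7, 9 — each is linear in n (n = 1, 2, …).
At n = 6 the blocks have lengths 19, 11.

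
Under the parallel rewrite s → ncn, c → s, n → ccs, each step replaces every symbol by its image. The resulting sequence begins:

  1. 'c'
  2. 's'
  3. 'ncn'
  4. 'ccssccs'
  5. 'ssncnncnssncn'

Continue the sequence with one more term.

ncnncnccssccsccssccsncnncnccssccs

Replace each of the 13 characters of ssncnncnssncn in place — ncn ncn ccs s ccs ccs s ccs ncn ncn ccs s ccs — and concatenate.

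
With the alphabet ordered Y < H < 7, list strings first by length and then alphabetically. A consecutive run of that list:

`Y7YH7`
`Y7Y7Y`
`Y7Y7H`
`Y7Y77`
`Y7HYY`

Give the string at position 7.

Y7HY7

Stepping forward 2 times from Y7HYY: Y7HYY → Y7HYH, then the target.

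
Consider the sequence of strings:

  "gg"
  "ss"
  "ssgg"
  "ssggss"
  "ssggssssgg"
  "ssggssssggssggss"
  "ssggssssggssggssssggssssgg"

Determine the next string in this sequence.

ssggssssggssggssssggssssggssggssssggssggss

This is a Fibonacci-style word recurrence s(k) = s(k−1)·s(k−2): e.g. ss·gg = ssgg.
Continuing: ssggssssggssggssssggssssgg · ssggssssggssggss gives term 8.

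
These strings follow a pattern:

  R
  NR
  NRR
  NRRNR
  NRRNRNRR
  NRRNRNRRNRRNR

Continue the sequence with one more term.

NRRNRNRRNRRNRNRRNRNRR

From term 3 onward, concatenate the last term with the second-to-last: NR·R = NRR, NRR·NR = NRRNR, …
Continuing: NRRNRNRRNRRNR · NRRNRNRR gives term 7.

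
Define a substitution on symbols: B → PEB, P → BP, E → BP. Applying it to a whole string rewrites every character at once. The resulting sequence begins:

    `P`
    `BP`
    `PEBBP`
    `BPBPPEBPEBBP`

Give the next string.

Rewriting each symbol of BPBPPEBPEBBP: B→PEB, P→BP, B→PEB, P→BP, P→BP, E→BP, B→PEB, P→BP, E→BP, B→PEB, B→PEB, P→BP, which concatenates to PEB BP PEB BP BP BP PEB BP BP PEB PEB BP.

PEBBPPEBBPBPBPPEBBPBPPEBPEBBP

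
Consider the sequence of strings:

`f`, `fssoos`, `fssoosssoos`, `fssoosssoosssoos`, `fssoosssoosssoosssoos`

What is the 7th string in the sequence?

fssoosssoosssoosssoosssoosssoos

The strings grow by a fixed suffix ssoos each time.
From fssoosssoosssoosssoos, 2 further steps: fssoosssoosssoosssoos → fssoosssoosssoosssoosssoos → (answer).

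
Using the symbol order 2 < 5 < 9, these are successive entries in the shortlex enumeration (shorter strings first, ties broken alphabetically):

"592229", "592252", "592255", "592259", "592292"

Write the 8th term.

592522

Continuing the enumeration 3 steps past 592292: 592292 → 592295 → 592299 → (answer).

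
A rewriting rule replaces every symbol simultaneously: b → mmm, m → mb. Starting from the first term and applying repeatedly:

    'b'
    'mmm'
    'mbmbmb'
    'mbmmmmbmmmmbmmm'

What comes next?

Rewriting the 15 symbols of mbmmmmbmmmmbmmm one by one yields mb mmm mb mb mb mb mmm mb mb mb mb mmm mb mb mb; concatenated:

mbmmmmbmbmbmbmmmmbmbmbmbmmmmbmbmb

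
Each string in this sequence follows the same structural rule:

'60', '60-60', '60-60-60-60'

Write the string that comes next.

s(k+1) = s(k)·-·s(k) — each term doubles the last with '-' between the halves.
So the next term is two copies of 60-60-60-60 with '-' between the halves.

60-60-60-60-60-60-60-60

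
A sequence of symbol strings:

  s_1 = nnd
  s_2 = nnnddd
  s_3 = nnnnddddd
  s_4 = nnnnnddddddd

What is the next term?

nnnnnnddddddddd

Each string has the form n^{n+1} d^{2n-1} (n = 1, 2, …).
At n = 5 the blocks have lengths 6, 9.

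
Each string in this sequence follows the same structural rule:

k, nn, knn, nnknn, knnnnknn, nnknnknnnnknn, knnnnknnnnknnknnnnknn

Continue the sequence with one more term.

nnknnknnnnknnknnnnknnnnknnknnnnknn

Each term (from the third on) is the two preceding terms concatenated in order: term 3 = k·nn = knn.
So term 8 is nnknnknnnnknn·knnnnknnnnknnknnnnknn.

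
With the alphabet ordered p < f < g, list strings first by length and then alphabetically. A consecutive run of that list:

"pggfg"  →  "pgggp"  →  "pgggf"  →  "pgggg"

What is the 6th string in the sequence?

fpppf

Continuing the enumeration 2 steps past pgggg: pgggg → fpppp → (answer).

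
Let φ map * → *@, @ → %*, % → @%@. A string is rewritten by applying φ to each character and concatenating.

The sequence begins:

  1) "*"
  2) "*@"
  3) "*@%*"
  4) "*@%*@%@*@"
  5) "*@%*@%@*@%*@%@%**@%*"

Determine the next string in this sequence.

*@%*@%@*@%*@%@%**@%*@%@*@%*@%@%*@%@*@*@%*@%@*@

Replace each of the 20 characters of *@%*@%@*@%*@%@%**@%* in place — *@ %* @%@ *@ %* @%@ %* *@ %* @%@ *@ %* @%@ %* @%@ *@ *@ %* @%@ *@ — and concatenate.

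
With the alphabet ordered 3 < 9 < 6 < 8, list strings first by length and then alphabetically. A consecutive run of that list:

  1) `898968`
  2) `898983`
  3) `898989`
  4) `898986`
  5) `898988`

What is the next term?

898633

Treat 898988 as a base-4 numeral over the given alphabet and add one, carrying through any trailing 8's.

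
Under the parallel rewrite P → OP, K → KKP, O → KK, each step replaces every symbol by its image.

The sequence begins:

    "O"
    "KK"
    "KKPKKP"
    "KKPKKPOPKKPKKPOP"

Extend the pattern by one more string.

Applying the rule to each of the 16 symbols of KKPKKPOPKKPKKPOP gives the pieces KKP KKP OP KKP KKP OP KK OP KKP KKP OP KKP KKP OP KK OP, which concatenate to the answer.

KKPKKPOPKKPKKPOPKKOPKKPKKPOPKKPKKPOPKKOP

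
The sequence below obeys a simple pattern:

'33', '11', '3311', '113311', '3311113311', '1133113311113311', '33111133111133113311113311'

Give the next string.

113311331111331133111133111133113311113311

This is a Fibonacci-style word recurrence s(k) = s(k−2)·s(k−1): e.g. 33·11 = 3311.
The next term joins 1133113311113311 and 33111133111133113311113311.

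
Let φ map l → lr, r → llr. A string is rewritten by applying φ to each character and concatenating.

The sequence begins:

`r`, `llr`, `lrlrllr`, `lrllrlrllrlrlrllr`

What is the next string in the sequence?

lrllrlrlrllrlrllrlrlrllrlrllrlrllrlrlrllr

φ(lrllrlrllrlrlrllr) expands symbol-by-symbol to lr llr lr lr llr lr llr lr lr llr lr llr lr llr lr lr llr; joining the 17 pieces gives the next term.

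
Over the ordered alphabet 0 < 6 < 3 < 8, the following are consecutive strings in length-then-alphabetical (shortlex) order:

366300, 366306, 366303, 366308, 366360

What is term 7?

366363

Stepping forward 2 times from 366360: 366360 → 366366, then the target.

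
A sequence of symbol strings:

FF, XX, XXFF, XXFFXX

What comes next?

XXFFXXXXFF

Each term (from the third on) is the previous term followed by the one before it: term 3 = XX·FF = XXFF.
Continuing: XXFFXX · XXFF gives term 5.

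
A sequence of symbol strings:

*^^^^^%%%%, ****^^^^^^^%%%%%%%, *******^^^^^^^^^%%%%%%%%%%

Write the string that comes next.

**********^^^^^^^^^^^%%%%%%%%%%%%%

Each string has the form *^{3n-2} ^^{2n+3} %^{3n+1} (n = 1, 2, …).
At n = 4 the blocks have lengths 10, 11, 13.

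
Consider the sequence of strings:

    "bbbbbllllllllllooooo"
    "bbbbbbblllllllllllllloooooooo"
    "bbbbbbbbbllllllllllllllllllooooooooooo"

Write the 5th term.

The n-th term is 2n+1 b's then 4n+2 l's then 3n-1 o's, where the shown terms are n = 2, 3, 4.
At n = 6 the blocks have lengths 13, 26, 17.

bbbbbbbbbbbbbllllllllllllllllllllllllllooooooooooooooooo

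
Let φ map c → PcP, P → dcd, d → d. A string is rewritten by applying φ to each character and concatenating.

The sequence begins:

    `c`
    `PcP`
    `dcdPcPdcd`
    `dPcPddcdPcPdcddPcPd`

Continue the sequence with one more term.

Applying the rule to each of the 19 symbols of dPcPddcdPcPdcddPcPd gives the pieces d dcd PcP dcd d d PcP d dcd PcP dcd d PcP d d dcd PcP dcd d, which concatenate to the answer.

ddcdPcPdcdddPcPddcdPcPdcddPcPdddcdPcPdcdd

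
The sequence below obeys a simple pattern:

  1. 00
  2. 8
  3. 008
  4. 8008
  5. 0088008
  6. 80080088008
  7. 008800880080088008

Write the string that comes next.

From term 3 onward, concatenate the second-to-last term with the last: 00·8 = 008, 8·008 = 8008, …
So term 8 is 80080088008·008800880080088008.

80080088008008800880080088008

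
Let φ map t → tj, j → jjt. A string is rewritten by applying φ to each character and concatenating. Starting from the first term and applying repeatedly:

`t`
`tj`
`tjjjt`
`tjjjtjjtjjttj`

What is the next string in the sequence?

Replace each of the 13 characters of tjjjtjjtjjttj in place — tj jjt jjt jjt tj jjt jjt tj jjt jjt tj tj jjt — and concatenate.

tjjjtjjtjjttjjjtjjttjjjtjjttjtjjjt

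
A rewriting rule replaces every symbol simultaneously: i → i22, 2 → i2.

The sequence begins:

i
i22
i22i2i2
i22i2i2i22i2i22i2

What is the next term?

Applying the rule to each of the 17 symbols of i22i2i2i22i2i22i2 gives the pieces i22 i2 i2 i22 i2 i22 i2 i22 i2 i2 i22 i2 i22 i2 i2 i22 i2, which concatenate to the answer.

i22i2i2i22i2i22i2i22i2i2i22i2i22i2i2i22i2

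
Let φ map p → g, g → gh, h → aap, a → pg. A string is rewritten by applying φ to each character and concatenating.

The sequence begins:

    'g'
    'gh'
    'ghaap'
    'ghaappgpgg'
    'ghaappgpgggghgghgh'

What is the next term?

ghaappgpgggghgghghghghaapghghaapghaap

φ(ghaappgpgggghgghgh) expands symbol-by-symbol to gh aap pg pg g g gh g gh gh gh gh aap gh gh aap gh aap; joining the 18 pieces gives the next term.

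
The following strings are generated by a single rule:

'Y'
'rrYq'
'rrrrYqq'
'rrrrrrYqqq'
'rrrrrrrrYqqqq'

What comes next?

s(k+1) = rr·s(k)·q, so each term gains rr as a prefix and q as a suffix.
One more step from rrrrrrrrYqqqq gives the answer.

rrrrrrrrrrYqqqqq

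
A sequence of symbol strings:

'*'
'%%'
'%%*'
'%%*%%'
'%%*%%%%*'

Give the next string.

From term 3 onward, concatenate the last term with the second-to-last: %%·* = %%*, %%*·%% = %%*%%, …
The next term joins %%*%%%%* and %%*%%.

%%*%%%%*%%*%%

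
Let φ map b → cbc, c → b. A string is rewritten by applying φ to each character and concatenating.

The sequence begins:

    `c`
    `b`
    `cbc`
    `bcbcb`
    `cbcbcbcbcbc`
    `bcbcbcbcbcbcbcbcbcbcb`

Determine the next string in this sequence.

Rewriting the 21 symbols of bcbcbcbcbcbcbcbcbcbcb one by one yields cbc b cbc b cbc b cbc b cbc b cbc b cbc b cbc b cbc b cbc b cbc; concatenated:

cbcbcbcbcbcbcbcbcbcbcbcbcbcbcbcbcbcbcbcbcbc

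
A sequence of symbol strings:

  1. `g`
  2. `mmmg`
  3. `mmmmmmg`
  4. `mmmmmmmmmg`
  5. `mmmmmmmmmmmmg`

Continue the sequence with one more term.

mmmmmmmmmmmmmmmg

Each term is the previous one with mmm prepended.
So the next term is mmm·mmmmmmmmmmmmg.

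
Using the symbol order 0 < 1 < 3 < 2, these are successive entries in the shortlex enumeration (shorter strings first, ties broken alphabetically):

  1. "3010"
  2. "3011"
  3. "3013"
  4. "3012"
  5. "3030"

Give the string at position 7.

3033

Continuing the enumeration 2 steps past 3030: 3030 → 3031 → (answer).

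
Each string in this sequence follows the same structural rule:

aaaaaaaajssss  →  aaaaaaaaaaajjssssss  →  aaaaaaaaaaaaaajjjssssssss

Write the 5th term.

Reading off run lengths: a runs 8, 11, 14; j runs 1, 2, 3; s runs 4, 6, 8 — each is linear in n, where the shown terms are n = 3, 4, 5.
Setting n = 7 gives 20, 5, 12 characters in each block.

aaaaaaaaaaaaaaaaaaaajjjjjssssssssssss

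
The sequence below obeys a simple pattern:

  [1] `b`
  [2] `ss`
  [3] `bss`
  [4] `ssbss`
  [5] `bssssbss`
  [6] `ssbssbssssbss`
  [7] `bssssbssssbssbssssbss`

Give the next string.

From term 3 onward, concatenate the second-to-last term with the last: b·ss = bss, ss·bss = ssbss, …
Continuing: ssbssbssssbss · bssssbssssbssbssssbss gives term 8.

ssbssbssssbssbssssbssssbssbssssbss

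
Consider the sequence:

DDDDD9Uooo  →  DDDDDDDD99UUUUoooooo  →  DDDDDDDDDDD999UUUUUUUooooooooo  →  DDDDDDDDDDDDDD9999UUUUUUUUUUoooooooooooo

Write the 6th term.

DDDDDDDDDDDDDDDDDDDD999999UUUUUUUUUUUUUUUUoooooooooooooooooo

Reading off run lengths: D runs 5, 8, 11, 14; 9 runs 1, 2, 3, 4; U runs 1, 4, 7, 10; o runs 3, 6, 9, 12 — each is linear in n (n = 1, 2, …).
At n = 6 the blocks have lengths 20, 6, 16, 18.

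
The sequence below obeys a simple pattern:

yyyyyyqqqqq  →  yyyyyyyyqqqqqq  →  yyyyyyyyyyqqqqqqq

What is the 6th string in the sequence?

yyyyyyyyyyyyyyyyqqqqqqqqqq

Each string has the form y^{2n} q^{n+2}, where the shown terms are n = 3, 4, 5.
For term 6, n = 8, so the run lengths are 16, 10.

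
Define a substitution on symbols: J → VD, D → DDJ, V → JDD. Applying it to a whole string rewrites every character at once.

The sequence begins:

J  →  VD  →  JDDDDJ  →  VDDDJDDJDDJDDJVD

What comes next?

φ(VDDDJDDJDDJDDJVD) expands symbol-by-symbol to JDD DDJ DDJ DDJ VD DDJ DDJ VD DDJ DDJ VD DDJ DDJ VD JDD DDJ; joining the 16 pieces gives the next term.

JDDDDJDDJDDJVDDDJDDJVDDDJDDJVDDDJDDJVDJDDDDJ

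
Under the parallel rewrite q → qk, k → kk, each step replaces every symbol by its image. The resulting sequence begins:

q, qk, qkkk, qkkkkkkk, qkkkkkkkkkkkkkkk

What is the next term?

qkkkkkkkkkkkkkkkkkkkkkkkkkkkkkkk

Replace each of the 16 characters of qkkkkkkkkkkkkkkk in place — qk kk kk kk kk kk kk kk kk kk kk kk kk kk kk kk — and concatenate.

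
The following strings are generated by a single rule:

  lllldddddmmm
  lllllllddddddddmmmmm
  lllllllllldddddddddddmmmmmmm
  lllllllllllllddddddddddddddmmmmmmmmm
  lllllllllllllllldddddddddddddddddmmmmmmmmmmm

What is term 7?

Reading off run lengths: l runs 4, 7, 10, 13, 16; d runs 5, 8, 11, 14, 17; m runs 3, 5, 7, 9, 11 — each is linear in n (n = 1, 2, …).
At n = 7 the blocks have lengths 22, 23, 15.

lllllllllllllllllllllldddddddddddddddddddddddmmmmmmmmmmmmmmm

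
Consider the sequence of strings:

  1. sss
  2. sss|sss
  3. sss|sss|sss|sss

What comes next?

s(k+1) = s(k)·|·s(k) — each term doubles the last with '|' between the halves.
Doubling sss|sss|sss|sss with '|' between the halves:

sss|sss|sss|sss|sss|sss|sss|sss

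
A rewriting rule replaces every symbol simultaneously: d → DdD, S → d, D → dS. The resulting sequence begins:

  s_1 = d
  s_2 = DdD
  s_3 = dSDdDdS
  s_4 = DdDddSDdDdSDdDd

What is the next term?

dSDdDdSDdDDdDddSDdDdSDdDddSDdDdSDdD

φ(DdDddSDdDdSDdDd) expands symbol-by-symbol to dS DdD dS DdD DdD d dS DdD dS DdD d dS DdD dS DdD; joining the 15 pieces gives the next term.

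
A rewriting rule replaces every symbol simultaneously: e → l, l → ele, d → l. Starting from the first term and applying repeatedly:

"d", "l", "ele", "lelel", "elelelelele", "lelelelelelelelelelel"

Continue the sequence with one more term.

Applying the rule to each of the 21 symbols of lelelelelelelelelelel gives the pieces ele l ele l ele l ele l ele l ele l ele l ele l ele l ele l ele, which concatenate to the answer.

elelelelelelelelelelelelelelelelelelelelele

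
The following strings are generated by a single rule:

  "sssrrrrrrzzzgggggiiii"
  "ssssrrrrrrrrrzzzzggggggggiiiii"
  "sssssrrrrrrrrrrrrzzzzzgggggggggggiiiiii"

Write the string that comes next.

ssssssrrrrrrrrrrrrrrrzzzzzzggggggggggggggiiiiiii

Each string has the form s^{n+1} r^{3n} z^{n+1} g^{3n-1} i^{n+2}, where the shown terms are n = 2, 3, 4.
Setting n = 5 gives 6, 15, 6, 14, 7 characters in each block.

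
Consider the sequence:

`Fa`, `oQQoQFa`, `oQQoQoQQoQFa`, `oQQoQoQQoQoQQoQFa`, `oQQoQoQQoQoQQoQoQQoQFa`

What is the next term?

oQQoQoQQoQoQQoQoQQoQoQQoQFa

The strings grow by a fixed prefix oQQoQ each time.
So the next term is oQQoQ·oQQoQoQQoQoQQoQoQQoQFa.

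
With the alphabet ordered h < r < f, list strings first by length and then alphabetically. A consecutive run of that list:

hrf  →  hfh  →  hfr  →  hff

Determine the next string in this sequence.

Find the rightmost character of hff below f, bump it to the next letter, and reset everything to its right to h.

rhh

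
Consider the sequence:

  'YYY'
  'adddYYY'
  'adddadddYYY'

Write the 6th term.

Each term is the previous one with addd prepended.
From adddadddYYY, 3 further steps: adddadddYYY → adddadddadddYYY → adddadddadddadddYYY → (answer).

adddadddadddadddadddYYY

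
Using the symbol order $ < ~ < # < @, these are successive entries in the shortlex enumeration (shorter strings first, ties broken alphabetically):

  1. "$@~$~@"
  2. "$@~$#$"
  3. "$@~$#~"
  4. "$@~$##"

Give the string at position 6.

Stepping forward 2 times from $@~$##: $@~$## → $@~$#@, then the target.

$@~$@$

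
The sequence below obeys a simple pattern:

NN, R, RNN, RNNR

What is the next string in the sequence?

From term 3 onward, concatenate the last term with the second-to-last: R·NN = RNN, RNN·R = RNNR, …
The next term joins RNNR and RNN.

RNNRRNN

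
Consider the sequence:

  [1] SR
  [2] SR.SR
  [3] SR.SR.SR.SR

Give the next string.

s(k+1) = s(k)·.·s(k) — each term doubles the last with '.' between the halves.
So the next term is two copies of SR.SR.SR.SR with '.' between the halves.

SR.SR.SR.SR.SR.SR.SR.SR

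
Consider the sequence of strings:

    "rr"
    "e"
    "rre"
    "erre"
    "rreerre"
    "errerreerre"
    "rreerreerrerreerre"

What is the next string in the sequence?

errerreerrerreerreerrerreerre

This is a Fibonacci-style word recurrence s(k) = s(k−2)·s(k−1): e.g. rr·e = rre.
So term 8 is errerreerre·rreerreerrerreerre.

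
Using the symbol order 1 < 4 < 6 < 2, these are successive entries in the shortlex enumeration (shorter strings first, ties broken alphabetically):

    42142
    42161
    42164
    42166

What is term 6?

42121

Advancing 2 positions from 42166 through 42166 → 42162 reaches term 6.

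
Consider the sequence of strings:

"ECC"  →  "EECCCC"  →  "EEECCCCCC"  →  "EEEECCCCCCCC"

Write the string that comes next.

Term n consists of n E's, followed by 2n C's (n = 1, 2, …).
Setting n = 5 gives 5, 10 characters in each block.

EEEEECCCCCCCCCC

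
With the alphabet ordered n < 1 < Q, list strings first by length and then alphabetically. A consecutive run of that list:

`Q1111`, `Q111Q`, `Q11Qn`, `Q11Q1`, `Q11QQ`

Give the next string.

Q1Qnn

Treat Q11QQ as a base-3 numeral over the given alphabet and add one, carrying through any trailing Q's.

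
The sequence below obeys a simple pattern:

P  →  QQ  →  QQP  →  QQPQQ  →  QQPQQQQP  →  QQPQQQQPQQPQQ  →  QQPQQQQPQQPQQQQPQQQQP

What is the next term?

Each term (from the third on) is the previous term followed by the one before it: term 3 = QQ·P = QQP.
The next term joins QQPQQQQPQQPQQQQPQQQQP and QQPQQQQPQQPQQ.

QQPQQQQPQQPQQQQPQQQQPQQPQQQQPQQPQQ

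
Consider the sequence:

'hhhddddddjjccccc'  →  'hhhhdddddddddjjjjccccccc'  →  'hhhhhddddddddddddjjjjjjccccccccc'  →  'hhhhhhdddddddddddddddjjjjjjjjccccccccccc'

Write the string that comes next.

Reading off run lengths: h runs 3, 4, 5, 6; d runs 6, 9, 12, 15; j runs 2, 4, 6, 8; c runs 5, 7, 9, 11 — each is linear in n (n = 1, 2, …).
Setting n = 5 gives 7, 18, 10, 13 characters in each block.

hhhhhhhddddddddddddddddddjjjjjjjjjjccccccccccccc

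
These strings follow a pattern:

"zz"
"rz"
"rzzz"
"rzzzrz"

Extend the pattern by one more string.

rzzzrzrzzz

From term 3 onward, concatenate the last term with the second-to-last: rz·zz = rzzz, rzzz·rz = rzzzrz, …
The next term joins rzzzrz and rzzz.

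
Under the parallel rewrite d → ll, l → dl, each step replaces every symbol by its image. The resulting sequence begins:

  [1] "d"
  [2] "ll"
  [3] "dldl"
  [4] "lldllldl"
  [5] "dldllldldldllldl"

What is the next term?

Rewriting the 16 symbols of dldllldldldllldl one by one yields ll dl ll dl dl dl ll dl ll dl ll dl dl dl ll dl; concatenated:

lldllldldldllldllldllldldldllldl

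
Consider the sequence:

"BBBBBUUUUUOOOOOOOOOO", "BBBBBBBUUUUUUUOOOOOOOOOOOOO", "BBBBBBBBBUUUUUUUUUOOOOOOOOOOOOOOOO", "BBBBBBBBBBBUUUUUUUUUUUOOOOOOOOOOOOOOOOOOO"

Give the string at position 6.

Term n consists of 2n-1 B's, followed by 2n-1 U's, followed by 3n+1 O's, where the shown terms are n = 3, 4, 5, 6.
For term 6, n = 8, so the run lengths are 15, 15, 25.

BBBBBBBBBBBBBBBUUUUUUUUUUUUUUUOOOOOOOOOOOOOOOOOOOOOOOOO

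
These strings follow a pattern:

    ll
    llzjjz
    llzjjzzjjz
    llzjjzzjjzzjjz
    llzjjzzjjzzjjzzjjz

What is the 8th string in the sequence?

The strings grow by a fixed suffix zjjz each time.
From llzjjzzjjzzjjzzjjz, 3 further steps: llzjjzzjjzzjjzzjjz → llzjjzzjjzzjjzzjjzzjjz → llzjjzzjjzzjjzzjjzzjjzzjjz → (answer).

llzjjzzjjzzjjzzjjzzjjzzjjzzjjz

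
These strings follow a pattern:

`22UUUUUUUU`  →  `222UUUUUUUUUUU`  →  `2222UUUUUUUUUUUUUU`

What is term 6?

Each string has the form 2^{n} U^{3n+2}, where the shown terms are n = 2, 3, 4.
At n = 7 the blocks have lengths 7, 23.

2222222UUUUUUUUUUUUUUUUUUUUUUU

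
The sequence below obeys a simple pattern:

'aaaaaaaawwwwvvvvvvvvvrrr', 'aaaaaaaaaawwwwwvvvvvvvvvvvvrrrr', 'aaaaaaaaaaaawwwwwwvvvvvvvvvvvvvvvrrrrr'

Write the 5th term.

aaaaaaaaaaaaaaaawwwwwwwwvvvvvvvvvvvvvvvvvvvvvrrrrrrr

The n-th term is 2n+2 a's then n+1 w's then 3n v's then n r's, where the shown terms are n = 3, 4, 5.
At n = 7 the blocks have lengths 16, 8, 21, 7.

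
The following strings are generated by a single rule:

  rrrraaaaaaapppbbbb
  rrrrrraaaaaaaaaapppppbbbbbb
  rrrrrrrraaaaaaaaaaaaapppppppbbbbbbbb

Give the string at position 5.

Each string has the form r^{2n} a^{3n+1} p^{2n-1} b^{2n}, where the shown terms are n = 2, 3, 4.
For term 5, n = 6, so the run lengths are 12, 19, 11, 12.

rrrrrrrrrrrraaaaaaaaaaaaaaaaaaapppppppppppbbbbbbbbbbbb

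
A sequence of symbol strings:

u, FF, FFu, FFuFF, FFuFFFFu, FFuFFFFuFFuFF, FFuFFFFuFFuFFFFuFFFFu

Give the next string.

This is a Fibonacci-style word recurrence s(k) = s(k−1)·s(k−2): e.g. FF·u = FFu.
Continuing: FFuFFFFuFFuFFFFuFFFFu · FFuFFFFuFFuFF gives term 8.

FFuFFFFuFFuFFFFuFFFFuFFuFFFFuFFuFF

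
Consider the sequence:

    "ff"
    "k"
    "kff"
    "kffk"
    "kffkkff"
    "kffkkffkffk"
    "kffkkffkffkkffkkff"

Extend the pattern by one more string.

Each term (from the third on) is the previous term followed by the one before it: term 3 = k·ff = kff.
The next term joins kffkkffkffkkffkkff and kffkkffkffk.

kffkkffkffkkffkkffkffkkffkffk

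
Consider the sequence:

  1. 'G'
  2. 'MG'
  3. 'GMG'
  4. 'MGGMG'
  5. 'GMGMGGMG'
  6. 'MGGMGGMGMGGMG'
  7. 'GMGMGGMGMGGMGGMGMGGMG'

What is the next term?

MGGMGGMGMGGMGGMGMGGMGMGGMGGMGMGGMG

This is a Fibonacci-style word recurrence s(k) = s(k−2)·s(k−1): e.g. G·MG = GMG.
Continuing: MGGMGGMGMGGMG · GMGMGGMGMGGMGGMGMGGMG gives term 8.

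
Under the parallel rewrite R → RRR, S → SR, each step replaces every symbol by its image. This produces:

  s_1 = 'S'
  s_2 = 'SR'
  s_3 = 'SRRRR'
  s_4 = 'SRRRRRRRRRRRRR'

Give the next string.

Applying the rule to each of the 14 symbols of SRRRRRRRRRRRRR gives the pieces SR RRR RRR RRR RRR RRR RRR RRR RRR RRR RRR RRR RRR RRR, which concatenate to the answer.

SRRRRRRRRRRRRRRRRRRRRRRRRRRRRRRRRRRRRRRRR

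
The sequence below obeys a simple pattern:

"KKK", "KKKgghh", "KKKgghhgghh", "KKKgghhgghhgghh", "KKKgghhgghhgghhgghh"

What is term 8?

The strings grow by a fixed suffix gghh each time.
From KKKgghhgghhgghhgghh, 3 further steps: KKKgghhgghhgghhgghh → KKKgghhgghhgghhgghhgghh → KKKgghhgghhgghhgghhgghhgghh → (answer).

KKKgghhgghhgghhgghhgghhgghhgghh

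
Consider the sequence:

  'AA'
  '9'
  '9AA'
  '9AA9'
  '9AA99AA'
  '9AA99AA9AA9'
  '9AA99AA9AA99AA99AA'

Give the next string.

9AA99AA9AA99AA99AA9AA99AA9AA9

This is a Fibonacci-style word recurrence s(k) = s(k−1)·s(k−2): e.g. 9·AA = 9AA.
Continuing: 9AA99AA9AA99AA99AA · 9AA99AA9AA9 gives term 8.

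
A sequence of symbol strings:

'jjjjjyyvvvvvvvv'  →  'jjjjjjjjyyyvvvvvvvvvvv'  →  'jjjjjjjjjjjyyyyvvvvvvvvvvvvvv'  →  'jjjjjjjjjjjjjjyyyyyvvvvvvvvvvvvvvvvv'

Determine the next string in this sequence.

jjjjjjjjjjjjjjjjjyyyyyyvvvvvvvvvvvvvvvvvvvv

Reading off run lengths: j runs 5, 8, 11, 14; y runs 2, 3, 4, 5; v runs 8, 11, 14, 17 — each is linear in n, where the shown terms are n = 2, 3, 4, 5.
At n = 6 the blocks have lengths 17, 6, 20.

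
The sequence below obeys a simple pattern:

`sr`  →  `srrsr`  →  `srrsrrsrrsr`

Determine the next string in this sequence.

s(k+1) = s(k)·r·s(k) — each term doubles the last with 'r' between the halves.
So the next term is two copies of srrsrrsrrsr with 'r' between the halves.

srrsrrsrrsrrsrrsrrsrrsr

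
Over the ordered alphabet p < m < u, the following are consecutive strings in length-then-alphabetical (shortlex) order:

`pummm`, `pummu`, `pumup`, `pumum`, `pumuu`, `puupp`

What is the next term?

puupm

The successor of puupp increments the rightmost position that isn't already u and resets every position after it to p.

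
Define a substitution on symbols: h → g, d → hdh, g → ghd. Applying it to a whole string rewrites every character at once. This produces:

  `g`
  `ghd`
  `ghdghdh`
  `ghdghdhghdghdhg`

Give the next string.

ghdghdhghdghdhgghdghdhghdghdhgghd

φ(ghdghdhghdghdhg) expands symbol-by-symbol to ghd g hdh ghd g hdh g ghd g hdh ghd g hdh g ghd; joining the 15 pieces gives the next term.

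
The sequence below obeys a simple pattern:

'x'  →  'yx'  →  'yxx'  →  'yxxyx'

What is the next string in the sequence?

yxxyxyxx

This is a Fibonacci-style word recurrence s(k) = s(k−1)·s(k−2): e.g. yx·x = yxx.
The next term joins yxxyx and yxx.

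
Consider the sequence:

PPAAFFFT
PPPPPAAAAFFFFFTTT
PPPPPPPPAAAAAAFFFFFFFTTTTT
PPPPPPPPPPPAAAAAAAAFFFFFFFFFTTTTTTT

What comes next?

PPPPPPPPPPPPPPAAAAAAAAAAFFFFFFFFFFFTTTTTTTTT

Reading off run lengths: P runs 2, 5, 8, 11; A runs 2, 4, 6, 8; F runs 3, 5, 7, 9; T runs 1, 3, 5, 7 — each is linear in n (n = 1, 2, …).
For the next term, n = 5, so the run lengths are 14, 10, 11, 9.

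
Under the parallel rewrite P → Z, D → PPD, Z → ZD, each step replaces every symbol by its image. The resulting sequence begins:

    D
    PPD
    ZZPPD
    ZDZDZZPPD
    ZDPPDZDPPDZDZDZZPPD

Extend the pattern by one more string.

Rewriting the 19 symbols of ZDPPDZDPPDZDZDZZPPD one by one yields ZD PPD Z Z PPD ZD PPD Z Z PPD ZD PPD ZD PPD ZD ZD Z Z PPD; concatenated:

ZDPPDZZPPDZDPPDZZPPDZDPPDZDPPDZDZDZZPPD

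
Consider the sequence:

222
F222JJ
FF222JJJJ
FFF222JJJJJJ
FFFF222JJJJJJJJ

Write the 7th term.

Each term wraps the previous one in F on the left and JJ on the right.
From FFFF222JJJJJJJJ, 2 further steps: FFFF222JJJJJJJJ → FFFFF222JJJJJJJJJJ → (answer).

FFFFFF222JJJJJJJJJJJJ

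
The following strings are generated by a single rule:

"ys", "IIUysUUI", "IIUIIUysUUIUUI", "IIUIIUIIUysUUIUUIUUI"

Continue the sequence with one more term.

Every step adds IIU to the front and UUI to the end of the previous string.
Applying this once more to IIUIIUIIUysUUIUUIUUI:

IIUIIUIIUIIUysUUIUUIUUIUUI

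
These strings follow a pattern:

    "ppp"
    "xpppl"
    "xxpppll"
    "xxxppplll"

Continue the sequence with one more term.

Each term wraps the previous one in x on the left and l on the right.
One more step from xxxppplll gives the answer.

xxxxpppllll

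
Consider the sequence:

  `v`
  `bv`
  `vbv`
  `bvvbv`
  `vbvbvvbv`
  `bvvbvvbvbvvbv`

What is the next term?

Each term (from the third on) is the two preceding terms concatenated in order: term 3 = v·bv = vbv.
Continuing: vbvbvvbv · bvvbvvbvbvvbv gives term 7.

vbvbvvbvbvvbvvbvbvvbv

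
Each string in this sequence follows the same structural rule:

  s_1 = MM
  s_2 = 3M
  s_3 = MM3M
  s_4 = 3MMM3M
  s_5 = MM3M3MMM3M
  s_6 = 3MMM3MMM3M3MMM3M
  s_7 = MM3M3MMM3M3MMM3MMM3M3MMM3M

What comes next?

3MMM3MMM3M3MMM3MMM3M3MMM3M3MMM3MMM3M3MMM3M

From term 3 onward, concatenate the second-to-last term with the last: MM·3M = MM3M, 3M·MM3M = 3MMM3M, …
The next term joins 3MMM3MMM3M3MMM3M and MM3M3MMM3M3MMM3MMM3M3MMM3M.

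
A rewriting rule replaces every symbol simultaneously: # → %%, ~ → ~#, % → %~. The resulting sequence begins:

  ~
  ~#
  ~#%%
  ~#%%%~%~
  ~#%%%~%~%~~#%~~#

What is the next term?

Rewriting the 16 symbols of ~#%%%~%~%~~#%~~# one by one yields ~# %% %~ %~ %~ ~# %~ ~# %~ ~# ~# %% %~ ~# ~# %%; concatenated:

~#%%%~%~%~~#%~~#%~~#~#%%%~~#~#%%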